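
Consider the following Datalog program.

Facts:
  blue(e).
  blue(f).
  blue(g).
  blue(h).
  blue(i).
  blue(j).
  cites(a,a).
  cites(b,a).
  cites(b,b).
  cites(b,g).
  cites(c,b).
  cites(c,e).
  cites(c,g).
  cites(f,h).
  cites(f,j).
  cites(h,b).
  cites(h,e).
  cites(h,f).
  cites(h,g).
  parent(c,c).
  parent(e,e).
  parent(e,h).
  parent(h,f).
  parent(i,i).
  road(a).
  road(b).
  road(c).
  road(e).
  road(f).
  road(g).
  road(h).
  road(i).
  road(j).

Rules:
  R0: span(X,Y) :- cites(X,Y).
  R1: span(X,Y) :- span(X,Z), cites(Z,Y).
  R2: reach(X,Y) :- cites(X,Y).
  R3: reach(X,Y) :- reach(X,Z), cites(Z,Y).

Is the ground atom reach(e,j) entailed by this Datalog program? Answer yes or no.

round 1: derive reach(a,a) via R2 from cites(a,a)
round 1: derive reach(b,a) via R2 from cites(b,a)
round 1: derive reach(b,b) via R2 from cites(b,b)
round 1: derive reach(b,g) via R2 from cites(b,g)
round 1: derive reach(c,b) via R2 from cites(c,b)
round 1: derive reach(c,e) via R2 from cites(c,e)
round 1: derive reach(c,g) via R2 from cites(c,g)
round 1: derive reach(f,h) via R2 from cites(f,h)
round 1: derive reach(f,j) via R2 from cites(f,j)
round 1: derive reach(h,b) via R2 from cites(h,b)
round 1: derive reach(h,e) via R2 from cites(h,e)
round 1: derive reach(h,f) via R2 from cites(h,f)
round 1: derive reach(h,g) via R2 from cites(h,g)
round 2: derive reach(c,a) via R3 from reach(c,b), cites(b,a)
round 2: derive reach(f,b) via R3 from reach(f,h), cites(h,b)
round 2: derive reach(f,e) via R3 from reach(f,h), cites(h,e)
round 2: derive reach(f,f) via R3 from reach(f,h), cites(h,f)
round 2: derive reach(f,g) via R3 from reach(f,h), cites(h,g)
round 2: derive reach(h,a) via R3 from reach(h,b), cites(b,a)
round 2: derive reach(h,h) via R3 from reach(h,f), cites(f,h)
round 2: derive reach(h,j) via R3 from reach(h,f), cites(f,j)
round 3: derive reach(f,a) via R3 from reach(f,b), cites(b,a)

no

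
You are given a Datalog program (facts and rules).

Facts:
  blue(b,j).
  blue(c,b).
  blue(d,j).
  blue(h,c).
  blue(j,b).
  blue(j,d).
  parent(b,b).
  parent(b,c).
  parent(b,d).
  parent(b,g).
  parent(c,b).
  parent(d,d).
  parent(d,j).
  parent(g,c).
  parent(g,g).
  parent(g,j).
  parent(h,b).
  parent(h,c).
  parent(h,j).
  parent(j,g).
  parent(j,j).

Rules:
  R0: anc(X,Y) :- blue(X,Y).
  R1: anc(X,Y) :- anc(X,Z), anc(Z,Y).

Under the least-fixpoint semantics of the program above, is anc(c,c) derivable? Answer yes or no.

no

round 1: derive anc(b,j) via R0 from blue(b,j)
round 1: derive anc(c,b) via R0 from blue(c,b)
round 1: derive anc(d,j) via R0 from blue(d,j)
round 1: derive anc(h,c) via R0 from blue(h,c)
round 1: derive anc(j,b) via R0 from blue(j,b)
round 1: derive anc(j,d) via R0 from blue(j,d)
round 2: derive anc(b,b) via R1 from anc(b,j), anc(j,b)
round 2: derive anc(b,d) via R1 from anc(b,j), anc(j,d)
round 2: derive anc(c,j) via R1 from anc(c,b), anc(b,j)
round 2: derive anc(d,b) via R1 from anc(d,j), anc(j,b)
round 2: derive anc(d,d) via R1 from anc(d,j), anc(j,d)
round 2: derive anc(h,b) via R1 from anc(h,c), anc(c,b)
round 2: derive anc(j,j) via R1 from anc(j,b), anc(b,j)
round 3: derive anc(c,d) via R1 from anc(c,b), anc(b,d)
round 3: derive anc(h,d) via R1 from anc(h,b), anc(b,d)
round 3: derive anc(h,j) via R1 from anc(h,b), anc(b,j)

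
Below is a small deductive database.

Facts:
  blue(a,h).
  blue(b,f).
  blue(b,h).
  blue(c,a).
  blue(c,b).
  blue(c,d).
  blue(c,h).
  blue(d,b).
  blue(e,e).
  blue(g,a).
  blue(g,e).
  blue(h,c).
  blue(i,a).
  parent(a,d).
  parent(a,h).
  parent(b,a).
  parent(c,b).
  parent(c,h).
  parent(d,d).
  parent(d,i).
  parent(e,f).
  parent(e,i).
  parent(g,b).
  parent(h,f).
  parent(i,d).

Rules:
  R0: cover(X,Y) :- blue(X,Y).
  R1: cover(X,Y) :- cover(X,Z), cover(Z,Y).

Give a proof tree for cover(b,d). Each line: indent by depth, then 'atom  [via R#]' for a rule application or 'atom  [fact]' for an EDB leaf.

cover(b,d)  [via R1]
  cover(b,c)  [via R1]
    cover(b,h)  [via R0]
      blue(b,h)  [fact]
    cover(h,c)  [via R0]
      blue(h,c)  [fact]
  cover(c,d)  [via R0]
    blue(c,d)  [fact]

round 1: derive cover(a,h) via R0 from blue(a,h)
round 1: derive cover(b,f) via R0 from blue(b,f)
round 1: derive cover(b,h) via R0 from blue(b,h)
round 1: derive cover(c,a) via R0 from blue(c,a)
round 1: derive cover(c,b) via R0 from blue(c,b)
round 1: derive cover(c,d) via R0 from blue(c,d)
round 1: derive cover(c,h) via R0 from blue(c,h)
round 1: derive cover(d,b) via R0 from blue(d,b)
round 1: derive cover(e,e) via R0 from blue(e,e)
round 1: derive cover(g,a) via R0 from blue(g,a)
round 1: derive cover(g,e) via R0 from blue(g,e)
round 1: derive cover(h,c) via R0 from blue(h,c)
round 1: derive cover(i,a) via R0 from blue(i,a)
round 2: derive cover(a,c) via R1 from cover(a,h), cover(h,c)
round 2: derive cover(b,c) via R1 from cover(b,h), cover(h,c)
round 2: derive cover(c,c) via R1 from cover(c,h), cover(h,c)
round 2: derive cover(c,f) via R1 from cover(c,b), cover(b,f)
round 2: derive cover(d,f) via R1 from cover(d,b), cover(b,f)
round 2: derive cover(d,h) via R1 from cover(d,b), cover(b,h)
round 2: derive cover(g,h) via R1 from cover(g,a), cover(a,h)
round 2: derive cover(h,a) via R1 from cover(h,c), cover(c,a)
round 2: derive cover(h,b) via R1 from cover(h,c), cover(c,b)
round 2: derive cover(h,d) via R1 from cover(h,c), cover(c,d)
round 2: derive cover(h,h) via R1 from cover(h,c), cover(c,h)
round 2: derive cover(i,h) via R1 from cover(i,a), cover(a,h)
round 3: derive cover(a,a) via R1 from cover(a,c), cover(c,a)
round 3: derive cover(a,b) via R1 from cover(a,c), cover(c,b)
round 3: derive cover(a,d) via R1 from cover(a,c), cover(c,d)
round 3: derive cover(a,f) via R1 from cover(a,c), cover(c,f)
round 3: derive cover(b,a) via R1 from cover(b,c), cover(c,a)
round 3: derive cover(b,b) via R1 from cover(b,c), cover(c,b)
round 3: derive cover(b,d) via R1 from cover(b,c), cover(c,d)
round 3: derive cover(d,a) via R1 from cover(d,h), cover(h,a)
round 3: derive cover(d,c) via R1 from cover(d,b), cover(b,c)
round 3: derive cover(d,d) via R1 from cover(d,h), cover(h,d)
round 3: derive cover(g,b) via R1 from cover(g,h), cover(h,b)
round 3: derive cover(g,c) via R1 from cover(g,a), cover(a,c)
round 3: derive cover(g,d) via R1 from cover(g,h), cover(h,d)
round 3: derive cover(h,f) via R1 from cover(h,b), cover(b,f)
round 3: derive cover(i,b) via R1 from cover(i,h), cover(h,b)
round 3: derive cover(i,c) via R1 from cover(i,a), cover(a,c)
round 3: derive cover(i,d) via R1 from cover(i,h), cover(h,d)
round 4: derive cover(g,f) via R1 from cover(g,a), cover(a,f)
round 4: derive cover(i,f) via R1 from cover(i,a), cover(a,f)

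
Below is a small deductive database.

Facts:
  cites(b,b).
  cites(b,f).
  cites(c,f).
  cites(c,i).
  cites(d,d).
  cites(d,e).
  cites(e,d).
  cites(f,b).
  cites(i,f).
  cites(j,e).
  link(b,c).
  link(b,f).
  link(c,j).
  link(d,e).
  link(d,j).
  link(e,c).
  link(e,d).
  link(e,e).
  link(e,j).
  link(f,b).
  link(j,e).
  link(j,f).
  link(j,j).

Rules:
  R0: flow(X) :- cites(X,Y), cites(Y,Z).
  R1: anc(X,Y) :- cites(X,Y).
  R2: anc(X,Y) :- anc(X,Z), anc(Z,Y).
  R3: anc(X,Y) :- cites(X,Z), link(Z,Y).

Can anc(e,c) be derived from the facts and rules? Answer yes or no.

round 1: derive anc(b,b) via R1 from cites(b,b)
round 1: derive anc(b,f) via R1 from cites(b,f)
round 1: derive anc(c,f) via R1 from cites(c,f)
round 1: derive anc(c,i) via R1 from cites(c,i)
round 1: derive anc(d,d) via R1 from cites(d,d)
round 1: derive anc(d,e) via R1 from cites(d,e)
round 1: derive anc(e,d) via R1 from cites(e,d)
round 1: derive anc(f,b) via R1 from cites(f,b)
round 1: derive anc(i,f) via R1 from cites(i,f)
round 1: derive anc(j,e) via R1 from cites(j,e)
round 1: derive anc(b,c) via R3 from cites(b,b), link(b,c)
round 1: derive anc(c,b) via R3 from cites(c,f), link(f,b)
round 1: derive anc(d,c) via R3 from cites(d,e), link(e,c)
round 1: derive anc(d,j) via R3 from cites(d,d), link(d,j)
round 1: derive anc(e,e) via R3 from cites(e,d), link(d,e)
round 1: derive anc(e,j) via R3 from cites(e,d), link(d,j)
round 1: derive anc(f,c) via R3 from cites(f,b), link(b,c)
round 1: derive anc(f,f) via R3 from cites(f,b), link(b,f)
round 1: derive anc(i,b) via R3 from cites(i,f), link(f,b)
round 1: derive anc(j,c) via R3 from cites(j,e), link(e,c)
round 1: derive anc(j,d) via R3 from cites(j,e), link(e,d)
round 1: derive anc(j,j) via R3 from cites(j,e), link(e,j)
round 2: derive anc(b,i) via R2 from anc(b,c), anc(c,i)
round 2: derive anc(c,c) via R2 from anc(c,b), anc(b,c)
round 2: derive anc(d,b) via R2 from anc(d,c), anc(c,b)
round 2: derive anc(d,f) via R2 from anc(d,c), anc(c,f)
round 2: derive anc(d,i) via R2 from anc(d,c), anc(c,i)
round 2: derive anc(e,c) via R2 from anc(e,d), anc(d,c)
round 2: derive anc(f,i) via R2 from anc(f,c), anc(c,i)
round 2: derive anc(i,c) via R2 from anc(i,b), anc(b,c)
round 2: derive anc(j,b) via R2 from anc(j,c), anc(c,b)
round 2: derive anc(j,f) via R2 from anc(j,c), anc(c,f)
round 2: derive anc(j,i) via R2 from anc(j,c), anc(c,i)
round 3: derive anc(e,b) via R2 from anc(e,c), anc(c,b)
round 3: derive anc(e,f) via R2 from anc(e,c), anc(c,f)
round 3: derive anc(e,i) via R2 from anc(e,c), anc(c,i)
round 3: derive anc(i,i) via R2 from anc(i,b), anc(b,i)

yes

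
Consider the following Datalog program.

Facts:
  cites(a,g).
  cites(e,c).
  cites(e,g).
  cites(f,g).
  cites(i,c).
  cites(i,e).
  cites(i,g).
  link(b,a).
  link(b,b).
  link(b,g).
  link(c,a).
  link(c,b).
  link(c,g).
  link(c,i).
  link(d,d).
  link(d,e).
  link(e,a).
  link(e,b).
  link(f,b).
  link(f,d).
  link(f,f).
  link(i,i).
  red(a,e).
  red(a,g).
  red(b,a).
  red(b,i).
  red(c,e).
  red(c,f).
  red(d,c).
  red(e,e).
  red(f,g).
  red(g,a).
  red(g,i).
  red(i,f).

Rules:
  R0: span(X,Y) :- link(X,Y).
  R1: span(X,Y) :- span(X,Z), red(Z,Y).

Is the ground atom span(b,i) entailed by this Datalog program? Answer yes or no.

yes

round 1: derive span(b,a) via R0 from link(b,a)
round 1: derive span(b,b) via R0 from link(b,b)
round 1: derive span(b,g) via R0 from link(b,g)
round 1: derive span(c,a) via R0 from link(c,a)
round 1: derive span(c,b) via R0 from link(c,b)
round 1: derive span(c,g) via R0 from link(c,g)
round 1: derive span(c,i) via R0 from link(c,i)
round 1: derive span(d,d) via R0 from link(d,d)
round 1: derive span(d,e) via R0 from link(d,e)
round 1: derive span(e,a) via R0 from link(e,a)
round 1: derive span(e,b) via R0 from link(e,b)
round 1: derive span(f,b) via R0 from link(f,b)
round 1: derive span(f,d) via R0 from link(f,d)
round 1: derive span(f,f) via R0 from link(f,f)
round 1: derive span(i,i) via R0 from link(i,i)
round 2: derive span(b,e) via R1 from span(b,a), red(a,e)
round 2: derive span(b,i) via R1 from span(b,b), red(b,i)
round 2: derive span(c,e) via R1 from span(c,a), red(a,e)
round 2: derive span(c,f) via R1 from span(c,i), red(i,f)
round 2: derive span(d,c) via R1 from span(d,d), red(d,c)
round 2: derive span(e,e) via R1 from span(e,a), red(a,e)
round 2: derive span(e,g) via R1 from span(e,a), red(a,g)
round 2: derive span(e,i) via R1 from span(e,b), red(b,i)
round 2: derive span(f,a) via R1 from span(f,b), red(b,a)
round 2: derive span(f,c) via R1 from span(f,d), red(d,c)
round 2: derive span(f,g) via R1 from span(f,f), red(f,g)
round 2: derive span(f,i) via R1 from span(f,b), red(b,i)
round 2: derive span(i,f) via R1 from span(i,i), red(i,f)
round 3: derive span(b,f) via R1 from span(b,i), red(i,f)
round 3: derive span(d,f) via R1 from span(d,c), red(c,f)
round 3: derive span(e,f) via R1 from span(e,i), red(i,f)
round 3: derive span(f,e) via R1 from span(f,a), red(a,e)
round 3: derive span(i,g) via R1 from span(i,f), red(f,g)
round 4: derive span(d,g) via R1 from span(d,f), red(f,g)
round 4: derive span(i,a) via R1 from span(i,g), red(g,a)
round 5: derive span(d,a) via R1 from span(d,g), red(g,a)
round 5: derive span(d,i) via R1 from span(d,g), red(g,i)
round 5: derive span(i,e) via R1 from span(i,a), red(a,e)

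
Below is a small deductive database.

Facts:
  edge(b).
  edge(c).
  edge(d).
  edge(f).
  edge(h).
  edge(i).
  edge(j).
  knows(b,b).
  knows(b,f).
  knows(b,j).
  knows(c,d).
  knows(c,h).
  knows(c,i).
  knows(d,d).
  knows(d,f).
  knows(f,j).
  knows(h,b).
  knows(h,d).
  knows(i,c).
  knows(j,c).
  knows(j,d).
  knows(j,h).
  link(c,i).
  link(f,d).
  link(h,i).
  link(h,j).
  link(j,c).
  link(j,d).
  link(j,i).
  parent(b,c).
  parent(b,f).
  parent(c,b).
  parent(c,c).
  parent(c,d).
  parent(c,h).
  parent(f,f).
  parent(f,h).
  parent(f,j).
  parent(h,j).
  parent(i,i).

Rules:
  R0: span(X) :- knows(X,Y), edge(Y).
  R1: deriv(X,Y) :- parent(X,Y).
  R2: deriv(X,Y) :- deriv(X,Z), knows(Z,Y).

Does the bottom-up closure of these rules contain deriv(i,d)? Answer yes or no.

round 1: derive deriv(b,c) via R1 from parent(b,c)
round 1: derive deriv(b,f) via R1 from parent(b,f)
round 1: derive deriv(c,b) via R1 from parent(c,b)
round 1: derive deriv(c,c) via R1 from parent(c,c)
round 1: derive deriv(c,d) via R1 from parent(c,d)
round 1: derive deriv(c,h) via R1 from parent(c,h)
round 1: derive deriv(f,f) via R1 from parent(f,f)
round 1: derive deriv(f,h) via R1 from parent(f,h)
round 1: derive deriv(f,j) via R1 from parent(f,j)
round 1: derive deriv(h,j) via R1 from parent(h,j)
round 1: derive deriv(i,i) via R1 from parent(i,i)
round 2: derive deriv(b,d) via R2 from deriv(b,c), knows(c,d)
round 2: derive deriv(b,h) via R2 from deriv(b,c), knows(c,h)
round 2: derive deriv(b,i) via R2 from deriv(b,c), knows(c,i)
round 2: derive deriv(b,j) via R2 from deriv(b,f), knows(f,j)
round 2: derive deriv(c,f) via R2 from deriv(c,b), knows(b,f)
round 2: derive deriv(c,i) via R2 from deriv(c,c), knows(c,i)
round 2: derive deriv(c,j) via R2 from deriv(c,b), knows(b,j)
round 2: derive deriv(f,b) via R2 from deriv(f,h), knows(h,b)
round 2: derive deriv(f,c) via R2 from deriv(f,j), knows(j,c)
round 2: derive deriv(f,d) via R2 from deriv(f,h), knows(h,d)
round 2: derive deriv(h,c) via R2 from deriv(h,j), knows(j,c)
round 2: derive deriv(h,d) via R2 from deriv(h,j), knows(j,d)
round 2: derive deriv(h,h) via R2 from deriv(h,j), knows(j,h)
round 2: derive deriv(i,c) via R2 from deriv(i,i), knows(i,c)
round 3: derive deriv(b,b) via R2 from deriv(b,h), knows(h,b)
round 3: derive deriv(f,i) via R2 from deriv(f,c), knows(c,i)
round 3: derive deriv(h,b) via R2 from deriv(h,h), knows(h,b)
round 3: derive deriv(h,f) via R2 from deriv(h,d), knows(d,f)
round 3: derive deriv(h,i) via R2 from deriv(h,c), knows(c,i)
round 3: derive deriv(i,d) via R2 from deriv(i,c), knows(c,d)
round 3: derive deriv(i,h) via R2 from deriv(i,c), knows(c,h)
round 4: derive deriv(i,b) via R2 from deriv(i,h), knows(h,b)
round 4: derive deriv(i,f) via R2 from deriv(i,d), knows(d,f)
round 5: derive deriv(i,j) via R2 from deriv(i,b), knows(b,j)

yes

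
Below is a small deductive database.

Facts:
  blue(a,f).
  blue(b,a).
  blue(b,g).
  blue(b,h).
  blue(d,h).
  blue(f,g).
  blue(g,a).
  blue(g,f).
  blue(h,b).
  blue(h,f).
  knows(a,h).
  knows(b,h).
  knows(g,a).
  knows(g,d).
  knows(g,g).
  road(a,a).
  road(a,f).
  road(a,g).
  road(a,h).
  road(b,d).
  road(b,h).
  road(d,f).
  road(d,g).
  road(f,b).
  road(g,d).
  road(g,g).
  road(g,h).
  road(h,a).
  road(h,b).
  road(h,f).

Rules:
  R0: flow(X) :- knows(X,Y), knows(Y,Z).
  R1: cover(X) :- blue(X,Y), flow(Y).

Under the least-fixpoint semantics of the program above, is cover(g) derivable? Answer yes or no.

no

round 1: derive flow(g) via R0 from knows(g,a), knows(a,h)
round 2: derive cover(b) via R1 from blue(b,g), flow(g)
round 2: derive cover(f) via R1 from blue(f,g), flow(g)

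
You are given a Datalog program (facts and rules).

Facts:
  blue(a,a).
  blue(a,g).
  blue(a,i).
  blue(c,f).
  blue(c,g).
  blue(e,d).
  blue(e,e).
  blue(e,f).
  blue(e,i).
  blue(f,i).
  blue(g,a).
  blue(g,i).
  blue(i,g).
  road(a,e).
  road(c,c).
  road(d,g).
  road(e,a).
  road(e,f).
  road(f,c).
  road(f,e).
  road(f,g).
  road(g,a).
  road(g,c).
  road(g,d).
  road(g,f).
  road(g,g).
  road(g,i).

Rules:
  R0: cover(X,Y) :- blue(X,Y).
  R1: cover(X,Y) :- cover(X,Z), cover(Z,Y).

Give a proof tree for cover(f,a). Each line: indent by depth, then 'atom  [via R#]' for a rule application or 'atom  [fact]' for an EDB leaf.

round 1: derive cover(a,a) via R0 from blue(a,a)
round 1: derive cover(a,g) via R0 from blue(a,g)
round 1: derive cover(a,i) via R0 from blue(a,i)
round 1: derive cover(c,f) via R0 from blue(c,f)
round 1: derive cover(c,g) via R0 from blue(c,g)
round 1: derive cover(e,d) via R0 from blue(e,d)
round 1: derive cover(e,e) via R0 from blue(e,e)
round 1: derive cover(e,f) via R0 from blue(e,f)
round 1: derive cover(e,i) via R0 from blue(e,i)
round 1: derive cover(f,i) via R0 from blue(f,i)
round 1: derive cover(g,a) via R0 from blue(g,a)
round 1: derive cover(g,i) via R0 from blue(g,i)
round 1: derive cover(i,g) via R0 from blue(i,g)
round 2: derive cover(c,a) via R1 from cover(c,g), cover(g,a)
round 2: derive cover(c,i) via R1 from cover(c,f), cover(f,i)
round 2: derive cover(e,g) via R1 from cover(e,i), cover(i,g)
round 2: derive cover(f,g) via R1 from cover(f,i), cover(i,g)
round 2: derive cover(g,g) via R1 from cover(g,a), cover(a,g)
round 2: derive cover(i,a) via R1 from cover(i,g), cover(g,a)
round 2: derive cover(i,i) via R1 from cover(i,g), cover(g,i)
round 3: derive cover(e,a) via R1 from cover(e,g), cover(g,a)
round 3: derive cover(f,a) via R1 from cover(f,g), cover(g,a)

cover(f,a)  [via R1]
  cover(f,g)  [via R1]
    cover(f,i)  [via R0]
      blue(f,i)  [fact]
    cover(i,g)  [via R0]
      blue(i,g)  [fact]
  cover(g,a)  [via R0]
    blue(g,a)  [fact]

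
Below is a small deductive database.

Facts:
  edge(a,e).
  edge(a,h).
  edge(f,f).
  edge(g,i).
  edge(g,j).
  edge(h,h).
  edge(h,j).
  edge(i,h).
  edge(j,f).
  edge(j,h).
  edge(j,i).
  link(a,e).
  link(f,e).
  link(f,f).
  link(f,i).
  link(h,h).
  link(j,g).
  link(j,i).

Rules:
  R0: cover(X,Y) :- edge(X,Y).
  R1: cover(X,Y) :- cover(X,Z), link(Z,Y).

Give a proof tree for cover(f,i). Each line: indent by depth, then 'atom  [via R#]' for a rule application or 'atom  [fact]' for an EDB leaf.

round 1: derive cover(a,e) via R0 from edge(a,e)
round 1: derive cover(a,h) via R0 from edge(a,h)
round 1: derive cover(f,f) via R0 from edge(f,f)
round 1: derive cover(g,i) via R0 from edge(g,i)
round 1: derive cover(g,j) via R0 from edge(g,j)
round 1: derive cover(h,h) via R0 from edge(h,h)
round 1: derive cover(h,j) via R0 from edge(h,j)
round 1: derive cover(i,h) via R0 from edge(i,h)
round 1: derive cover(j,f) via R0 from edge(j,f)
round 1: derive cover(j,h) via R0 from edge(j,h)
round 1: derive cover(j,i) via R0 from edge(j,i)
round 2: derive cover(f,e) via R1 from cover(f,f), link(f,e)
round 2: derive cover(f,i) via R1 from cover(f,f), link(f,i)
round 2: derive cover(g,g) via R1 from cover(g,j), link(j,g)
round 2: derive cover(h,g) via R1 from cover(h,j), link(j,g)
round 2: derive cover(h,i) via R1 from cover(h,j), link(j,i)
round 2: derive cover(j,e) via R1 from cover(j,f), link(f,e)

cover(f,i)  [via R1]
  cover(f,f)  [via R0]
    edge(f,f)  [fact]
  link(f,i)  [fact]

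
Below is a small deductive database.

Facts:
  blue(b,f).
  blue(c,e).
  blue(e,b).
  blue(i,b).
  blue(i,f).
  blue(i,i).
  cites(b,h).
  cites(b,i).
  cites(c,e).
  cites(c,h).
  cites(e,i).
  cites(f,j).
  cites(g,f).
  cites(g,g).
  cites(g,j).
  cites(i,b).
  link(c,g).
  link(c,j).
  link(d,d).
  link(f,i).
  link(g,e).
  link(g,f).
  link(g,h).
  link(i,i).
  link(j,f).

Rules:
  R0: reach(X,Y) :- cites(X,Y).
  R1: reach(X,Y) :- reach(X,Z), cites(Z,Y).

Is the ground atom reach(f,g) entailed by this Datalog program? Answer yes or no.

no

round 1: derive reach(b,h) via R0 from cites(b,h)
round 1: derive reach(b,i) via R0 from cites(b,i)
round 1: derive reach(c,e) via R0 from cites(c,e)
round 1: derive reach(c,h) via R0 from cites(c,h)
round 1: derive reach(e,i) via R0 from cites(e,i)
round 1: derive reach(f,j) via R0 from cites(f,j)
round 1: derive reach(g,f) via R0 from cites(g,f)
round 1: derive reach(g,g) via R0 from cites(g,g)
round 1: derive reach(g,j) via R0 from cites(g,j)
round 1: derive reach(i,b) via R0 from cites(i,b)
round 2: derive reach(b,b) via R1 from reach(b,i), cites(i,b)
round 2: derive reach(c,i) via R1 from reach(c,e), cites(e,i)
round 2: derive reach(e,b) via R1 from reach(e,i), cites(i,b)
round 2: derive reach(i,h) via R1 from reach(i,b), cites(b,h)
round 2: derive reach(i,i) via R1 from reach(i,b), cites(b,i)
round 3: derive reach(c,b) via R1 from reach(c,i), cites(i,b)
round 3: derive reach(e,h) via R1 from reach(e,b), cites(b,h)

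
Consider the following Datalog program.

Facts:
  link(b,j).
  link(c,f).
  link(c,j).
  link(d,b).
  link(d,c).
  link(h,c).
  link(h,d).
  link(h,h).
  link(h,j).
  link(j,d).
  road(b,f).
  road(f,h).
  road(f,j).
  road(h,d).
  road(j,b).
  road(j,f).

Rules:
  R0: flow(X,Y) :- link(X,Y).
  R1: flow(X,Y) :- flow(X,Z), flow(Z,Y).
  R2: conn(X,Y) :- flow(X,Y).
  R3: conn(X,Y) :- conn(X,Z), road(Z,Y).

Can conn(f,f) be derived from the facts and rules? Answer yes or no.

no

round 1: derive flow(b,j) via R0 from link(b,j)
round 1: derive flow(c,f) via R0 from link(c,f)
round 1: derive flow(c,j) via R0 from link(c,j)
round 1: derive flow(d,b) via R0 from link(d,b)
round 1: derive flow(d,c) via R0 from link(d,c)
round 1: derive flow(h,c) via R0 from link(h,c)
round 1: derive flow(h,d) via R0 from link(h,d)
round 1: derive flow(h,h) via R0 from link(h,h)
round 1: derive flow(h,j) via R0 from link(h,j)
round 1: derive flow(j,d) via R0 from link(j,d)
round 2: derive flow(b,d) via R1 from flow(b,j), flow(j,d)
round 2: derive flow(c,d) via R1 from flow(c,j), flow(j,d)
round 2: derive flow(d,f) via R1 from flow(d,c), flow(c,f)
round 2: derive flow(d,j) via R1 from flow(d,b), flow(b,j)
round 2: derive flow(h,b) via R1 from flow(h,d), flow(d,b)
round 2: derive flow(h,f) via R1 from flow(h,c), flow(c,f)
round 2: derive flow(j,b) via R1 from flow(j,d), flow(d,b)
round 2: derive flow(j,c) via R1 from flow(j,d), flow(d,c)
round 2: derive conn(b,j) via R2 from flow(b,j)
round 2: derive conn(c,f) via R2 from flow(c,f)
round 2: derive conn(c,j) via R2 from flow(c,j)
round 2: derive conn(d,b) via R2 from flow(d,b)
round 2: derive conn(d,c) via R2 from flow(d,c)
round 2: derive conn(h,c) via R2 from flow(h,c)
round 2: derive conn(h,d) via R2 from flow(h,d)
round 2: derive conn(h,h) via R2 from flow(h,h)
round 2: derive conn(h,j) via R2 from flow(h,j)
round 2: derive conn(j,d) via R2 from flow(j,d)
round 3: derive flow(b,b) via R1 from flow(b,d), flow(d,b)
round 3: derive flow(b,c) via R1 from flow(b,d), flow(d,c)
round 3: derive flow(b,f) via R1 from flow(b,d), flow(d,f)
round 3: derive flow(c,b) via R1 from flow(c,d), flow(d,b)
round 3: derive flow(c,c) via R1 from flow(c,d), flow(d,c)
round 3: derive flow(d,d) via R1 from flow(d,b), flow(b,d)
round 3: derive flow(j,f) via R1 from flow(j,c), flow(c,f)
round 3: derive flow(j,j) via R1 from flow(j,b), flow(b,j)
round 3: derive conn(b,d) via R2 from flow(b,d)
round 3: derive conn(c,d) via R2 from flow(c,d)
round 3: derive conn(d,f) via R2 from flow(d,f)
round 3: derive conn(d,j) via R2 from flow(d,j)
round 3: derive conn(h,b) via R2 from flow(h,b)
round 3: derive conn(h,f) via R2 from flow(h,f)
round 3: derive conn(j,b) via R2 from flow(j,b)
round 3: derive conn(j,c) via R2 from flow(j,c)
round 3: derive conn(b,b) via R3 from conn(b,j), road(j,b)
round 3: derive conn(b,f) via R3 from conn(b,j), road(j,f)
round 3: derive conn(c,b) via R3 from conn(c,j), road(j,b)
round 3: derive conn(c,h) via R3 from conn(c,f), road(f,h)
round 4: derive conn(b,c) via R2 from flow(b,c)
round 4: derive conn(c,c) via R2 from flow(c,c)
round 4: derive conn(d,d) via R2 from flow(d,d)
round 4: derive conn(j,f) via R2 from flow(j,f)
round 4: derive conn(j,j) via R2 from flow(j,j)
round 4: derive conn(b,h) via R3 from conn(b,f), road(f,h)
round 4: derive conn(d,h) via R3 from conn(d,f), road(f,h)
round 5: derive conn(j,h) via R3 from conn(j,f), road(f,h)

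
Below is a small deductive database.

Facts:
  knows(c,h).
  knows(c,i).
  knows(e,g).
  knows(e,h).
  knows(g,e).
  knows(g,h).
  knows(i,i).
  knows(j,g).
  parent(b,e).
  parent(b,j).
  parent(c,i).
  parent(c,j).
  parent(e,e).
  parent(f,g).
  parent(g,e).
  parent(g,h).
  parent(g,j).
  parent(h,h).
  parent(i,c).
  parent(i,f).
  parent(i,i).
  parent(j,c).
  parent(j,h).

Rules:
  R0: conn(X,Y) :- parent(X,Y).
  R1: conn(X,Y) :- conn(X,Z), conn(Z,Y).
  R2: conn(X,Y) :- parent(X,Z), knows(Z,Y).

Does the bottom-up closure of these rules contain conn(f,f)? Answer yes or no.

yes

round 1: derive conn(b,e) via R0 from parent(b,e)
round 1: derive conn(b,j) via R0 from parent(b,j)
round 1: derive conn(c,i) via R0 from parent(c,i)
round 1: derive conn(c,j) via R0 from parent(c,j)
round 1: derive conn(e,e) via R0 from parent(e,e)
round 1: derive conn(f,g) via R0 from parent(f,g)
round 1: derive conn(g,e) via R0 from parent(g,e)
round 1: derive conn(g,h) via R0 from parent(g,h)
round 1: derive conn(g,j) via R0 from parent(g,j)
round 1: derive conn(h,h) via R0 from parent(h,h)
round 1: derive conn(i,c) via R0 from parent(i,c)
round 1: derive conn(i,f) via R0 from parent(i,f)
round 1: derive conn(i,i) via R0 from parent(i,i)
round 1: derive conn(j,c) via R0 from parent(j,c)
round 1: derive conn(j,h) via R0 from parent(j,h)
round 1: derive conn(b,g) via R2 from parent(b,e), knows(e,g)
round 1: derive conn(b,h) via R2 from parent(b,e), knows(e,h)
round 1: derive conn(c,g) via R2 from parent(c,j), knows(j,g)
round 1: derive conn(e,g) via R2 from parent(e,e), knows(e,g)
round 1: derive conn(e,h) via R2 from parent(e,e), knows(e,h)
round 1: derive conn(f,e) via R2 from parent(f,g), knows(g,e)
round 1: derive conn(f,h) via R2 from parent(f,g), knows(g,h)
round 1: derive conn(g,g) via R2 from parent(g,e), knows(e,g)
round 1: derive conn(i,h) via R2 from parent(i,c), knows(c,h)
round 1: derive conn(j,i) via R2 from parent(j,c), knows(c,i)
round 2: derive conn(b,c) via R1 from conn(b,j), conn(j,c)
round 2: derive conn(b,i) via R1 from conn(b,j), conn(j,i)
round 2: derive conn(c,c) via R1 from conn(c,i), conn(i,c)
round 2: derive conn(c,e) via R1 from conn(c,g), conn(g,e)
round 2: derive conn(c,f) via R1 from conn(c,i), conn(i,f)
round 2: derive conn(c,h) via R1 from conn(c,g), conn(g,h)
round 2: derive conn(e,j) via R1 from conn(e,g), conn(g,j)
round 2: derive conn(f,j) via R1 from conn(f,g), conn(g,j)
round 2: derive conn(g,c) via R1 from conn(g,j), conn(j,c)
round 2: derive conn(g,i) via R1 from conn(g,j), conn(j,i)
round 2: derive conn(i,e) via R1 from conn(i,f), conn(f,e)
round 2: derive conn(i,g) via R1 from conn(i,c), conn(c,g)
round 2: derive conn(i,j) via R1 from conn(i,c), conn(c,j)
round 2: derive conn(j,f) via R1 from conn(j,i), conn(i,f)
round 2: derive conn(j,g) via R1 from conn(j,c), conn(c,g)
round 2: derive conn(j,j) via R1 from conn(j,c), conn(c,j)
round 3: derive conn(b,f) via R1 from conn(b,c), conn(c,f)
round 3: derive conn(e,c) via R1 from conn(e,g), conn(g,c)
round 3: derive conn(e,f) via R1 from conn(e,j), conn(j,f)
round 3: derive conn(e,i) via R1 from conn(e,g), conn(g,i)
round 3: derive conn(f,c) via R1 from conn(f,g), conn(g,c)
round 3: derive conn(f,f) via R1 from conn(f,j), conn(j,f)
round 3: derive conn(f,i) via R1 from conn(f,g), conn(g,i)
round 3: derive conn(g,f) via R1 from conn(g,c), conn(c,f)
round 3: derive conn(j,e) via R1 from conn(j,c), conn(c,e)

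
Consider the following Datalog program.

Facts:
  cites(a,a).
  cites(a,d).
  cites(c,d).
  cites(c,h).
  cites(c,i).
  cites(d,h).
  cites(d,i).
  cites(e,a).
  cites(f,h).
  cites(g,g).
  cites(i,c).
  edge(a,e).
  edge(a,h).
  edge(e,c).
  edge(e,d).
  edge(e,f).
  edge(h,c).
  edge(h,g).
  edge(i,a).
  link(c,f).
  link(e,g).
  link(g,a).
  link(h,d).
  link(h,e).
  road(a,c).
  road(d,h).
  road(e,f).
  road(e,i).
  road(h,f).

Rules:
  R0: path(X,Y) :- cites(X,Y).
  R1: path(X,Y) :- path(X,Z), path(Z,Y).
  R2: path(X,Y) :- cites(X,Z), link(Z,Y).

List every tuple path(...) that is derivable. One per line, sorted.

path(a,a)
path(a,c)
path(a,d)
path(a,e)
path(a,f)
path(a,h)
path(a,i)
path(c,a)
path(c,c)
path(c,d)
path(c,e)
path(c,f)
path(c,h)
path(c,i)
path(d,a)
path(d,c)
path(d,d)
path(d,e)
path(d,f)
path(d,h)
path(d,i)
path(e,a)
path(e,c)
path(e,d)
path(e,e)
path(e,f)
path(e,h)
path(e,i)
path(f,a)
path(f,c)
path(f,d)
path(f,e)
path(f,f)
path(f,h)
path(f,i)
path(g,a)
path(g,c)
path(g,d)
path(g,e)
path(g,f)
path(g,g)
path(g,h)
path(g,i)
path(i,a)
path(i,c)
path(i,d)
path(i,e)
path(i,f)
path(i,h)
path(i,i)

round 1: derive path(a,a) via R0 from cites(a,a)
round 1: derive path(a,d) via R0 from cites(a,d)
round 1: derive path(c,d) via R0 from cites(c,d)
round 1: derive path(c,h) via R0 from cites(c,h)
round 1: derive path(c,i) via R0 from cites(c,i)
round 1: derive path(d,h) via R0 from cites(d,h)
round 1: derive path(d,i) via R0 from cites(d,i)
round 1: derive path(e,a) via R0 from cites(e,a)
round 1: derive path(f,h) via R0 from cites(f,h)
round 1: derive path(g,g) via R0 from cites(g,g)
round 1: derive path(i,c) via R0 from cites(i,c)
round 1: derive path(c,e) via R2 from cites(c,h), link(h,e)
round 1: derive path(d,d) via R2 from cites(d,h), link(h,d)
round 1: derive path(d,e) via R2 from cites(d,h), link(h,e)
round 1: derive path(f,d) via R2 from cites(f,h), link(h,d)
round 1: derive path(f,e) via R2 from cites(f,h), link(h,e)
round 1: derive path(g,a) via R2 from cites(g,g), link(g,a)
round 1: derive path(i,f) via R2 from cites(i,c), link(c,f)
round 2: derive path(a,e) via R1 from path(a,d), path(d,e)
round 2: derive path(a,h) via R1 from path(a,d), path(d,h)
round 2: derive path(a,i) via R1 from path(a,d), path(d,i)
round 2: derive path(c,a) via R1 from path(c,e), path(e,a)
round 2: derive path(c,c) via R1 from path(c,i), path(i,c)
round 2: derive path(c,f) via R1 from path(c,i), path(i,f)
round 2: derive path(d,a) via R1 from path(d,e), path(e,a)
round 2: derive path(d,c) via R1 from path(d,i), path(i,c)
round 2: derive path(d,f) via R1 from path(d,i), path(i,f)
round 2: derive path(e,d) via R1 from path(e,a), path(a,d)
round 2: derive path(f,a) via R1 from path(f,e), path(e,a)
round 2: derive path(f,i) via R1 from path(f,d), path(d,i)
round 2: derive path(g,d) via R1 from path(g,a), path(a,d)
round 2: derive path(i,d) via R1 from path(i,c), path(c,d)
round 2: derive path(i,e) via R1 from path(i,c), path(c,e)
round 2: derive path(i,h) via R1 from path(i,c), path(c,h)
round 2: derive path(i,i) via R1 from path(i,c), path(c,i)
round 3: derive path(a,c) via R1 from path(a,d), path(d,c)
round 3: derive path(a,f) via R1 from path(a,d), path(d,f)
round 3: derive path(e,c) via R1 from path(e,d), path(d,c)
round 3: derive path(e,e) via R1 from path(e,a), path(a,e)
round 3: derive path(e,f) via R1 from path(e,d), path(d,f)
round 3: derive path(e,h) via R1 from path(e,a), path(a,h)
round 3: derive path(e,i) via R1 from path(e,a), path(a,i)
round 3: derive path(f,c) via R1 from path(f,d), path(d,c)
round 3: derive path(f,f) via R1 from path(f,d), path(d,f)
round 3: derive path(g,c) via R1 from path(g,d), path(d,c)
round 3: derive path(g,e) via R1 from path(g,a), path(a,e)
round 3: derive path(g,f) via R1 from path(g,d), path(d,f)
round 3: derive path(g,h) via R1 from path(g,a), path(a,h)
round 3: derive path(g,i) via R1 from path(g,a), path(a,i)
round 3: derive path(i,a) via R1 from path(i,c), path(c,a)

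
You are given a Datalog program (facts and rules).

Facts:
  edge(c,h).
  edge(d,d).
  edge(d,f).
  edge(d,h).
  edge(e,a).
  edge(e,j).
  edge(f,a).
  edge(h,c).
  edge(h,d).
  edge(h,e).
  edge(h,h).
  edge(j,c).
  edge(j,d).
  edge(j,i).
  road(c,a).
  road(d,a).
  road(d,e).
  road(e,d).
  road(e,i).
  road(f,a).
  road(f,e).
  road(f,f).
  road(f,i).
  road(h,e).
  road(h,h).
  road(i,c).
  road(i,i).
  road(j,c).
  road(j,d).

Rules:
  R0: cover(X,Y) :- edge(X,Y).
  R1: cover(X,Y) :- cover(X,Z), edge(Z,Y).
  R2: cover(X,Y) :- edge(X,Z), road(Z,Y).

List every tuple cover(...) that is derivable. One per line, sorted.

round 1: derive cover(c,h) via R0 from edge(c,h)
round 1: derive cover(d,d) via R0 from edge(d,d)
round 1: derive cover(d,f) via R0 from edge(d,f)
round 1: derive cover(d,h) via R0 from edge(d,h)
round 1: derive cover(e,a) via R0 from edge(e,a)
round 1: derive cover(e,j) via R0 from edge(e,j)
round 1: derive cover(f,a) via R0 from edge(f,a)
round 1: derive cover(h,c) via R0 from edge(h,c)
round 1: derive cover(h,d) via R0 from edge(h,d)
round 1: derive cover(h,e) via R0 from edge(h,e)
round 1: derive cover(h,h) via R0 from edge(h,h)
round 1: derive cover(j,c) via R0 from edge(j,c)
round 1: derive cover(j,d) via R0 from edge(j,d)
round 1: derive cover(j,i) via R0 from edge(j,i)
round 1: derive cover(c,e) via R2 from edge(c,h), road(h,e)
round 1: derive cover(d,a) via R2 from edge(d,d), road(d,a)
round 1: derive cover(d,e) via R2 from edge(d,d), road(d,e)
round 1: derive cover(d,i) via R2 from edge(d,f), road(f,i)
round 1: derive cover(e,c) via R2 from edge(e,j), road(j,c)
round 1: derive cover(e,d) via R2 from edge(e,j), road(j,d)
round 1: derive cover(h,a) via R2 from edge(h,c), road(c,a)
round 1: derive cover(h,i) via R2 from edge(h,e), road(e,i)
round 1: derive cover(j,a) via R2 from edge(j,c), road(c,a)
round 1: derive cover(j,e) via R2 from edge(j,d), road(d,e)
round 2: derive cover(c,a) via R1 from cover(c,e), edge(e,a)
round 2: derive cover(c,c) via R1 from cover(c,h), edge(h,c)
round 2: derive cover(c,d) via R1 from cover(c,h), edge(h,d)
round 2: derive cover(c,j) via R1 from cover(c,e), edge(e,j)
round 2: derive cover(d,c) via R1 from cover(d,h), edge(h,c)
round 2: derive cover(d,j) via R1 from cover(d,e), edge(e,j)
round 2: derive cover(e,f) via R1 from cover(e,d), edge(d,f)
round 2: derive cover(e,h) via R1 from cover(e,c), edge(c,h)
round 2: derive cover(e,i) via R1 from cover(e,j), edge(j,i)
round 2: derive cover(h,f) via R1 from cover(h,d), edge(d,f)
round 2: derive cover(h,j) via R1 from cover(h,e), edge(e,j)
round 2: derive cover(j,f) via R1 from cover(j,d), edge(d,f)
round 2: derive cover(j,h) via R1 from cover(j,c), edge(c,h)
round 2: derive cover(j,j) via R1 from cover(j,e), edge(e,j)
round 3: derive cover(c,f) via R1 from cover(c,d), edge(d,f)
round 3: derive cover(c,i) via R1 from cover(c,j), edge(j,i)
round 3: derive cover(e,e) via R1 from cover(e,h), edge(h,e)

cover(c,a)
cover(c,c)
cover(c,d)
cover(c,e)
cover(c,f)
cover(c,h)
cover(c,i)
cover(c,j)
cover(d,a)
cover(d,c)
cover(d,d)
cover(d,e)
cover(d,f)
cover(d,h)
cover(d,i)
cover(d,j)
cover(e,a)
cover(e,c)
cover(e,d)
cover(e,e)
cover(e,f)
cover(e,h)
cover(e,i)
cover(e,j)
cover(f,a)
cover(h,a)
cover(h,c)
cover(h,d)
cover(h,e)
cover(h,f)
cover(h,h)
cover(h,i)
cover(h,j)
cover(j,a)
cover(j,c)
cover(j,d)
cover(j,e)
cover(j,f)
cover(j,h)
cover(j,i)
cover(j,j)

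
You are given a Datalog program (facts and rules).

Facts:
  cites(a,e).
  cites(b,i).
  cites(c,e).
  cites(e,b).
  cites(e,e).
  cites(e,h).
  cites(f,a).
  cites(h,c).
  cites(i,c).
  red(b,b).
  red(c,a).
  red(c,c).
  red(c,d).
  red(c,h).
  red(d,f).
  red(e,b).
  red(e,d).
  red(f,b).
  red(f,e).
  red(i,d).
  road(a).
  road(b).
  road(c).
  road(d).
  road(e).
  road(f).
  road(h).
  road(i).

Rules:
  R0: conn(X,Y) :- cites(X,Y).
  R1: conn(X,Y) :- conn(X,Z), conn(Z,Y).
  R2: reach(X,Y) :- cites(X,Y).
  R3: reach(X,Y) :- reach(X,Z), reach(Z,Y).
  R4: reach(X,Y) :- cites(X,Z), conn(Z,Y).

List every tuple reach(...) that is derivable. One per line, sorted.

reach(a,b)
reach(a,c)
reach(a,e)
reach(a,h)
reach(a,i)
reach(b,b)
reach(b,c)
reach(b,e)
reach(b,h)
reach(b,i)
reach(c,b)
reach(c,c)
reach(c,e)
reach(c,h)
reach(c,i)
reach(e,b)
reach(e,c)
reach(e,e)
reach(e,h)
reach(e,i)
reach(f,a)
reach(f,b)
reach(f,c)
reach(f,e)
reach(f,h)
reach(f,i)
reach(h,b)
reach(h,c)
reach(h,e)
reach(h,h)
reach(h,i)
reach(i,b)
reach(i,c)
reach(i,e)
reach(i,h)
reach(i,i)

round 1: derive conn(a,e) via R0 from cites(a,e)
round 1: derive conn(b,i) via R0 from cites(b,i)
round 1: derive conn(c,e) via R0 from cites(c,e)
round 1: derive conn(e,b) via R0 from cites(e,b)
round 1: derive conn(e,e) via R0 from cites(e,e)
round 1: derive conn(e,h) via R0 from cites(e,h)
round 1: derive conn(f,a) via R0 from cites(f,a)
round 1: derive conn(h,c) via R0 from cites(h,c)
round 1: derive conn(i,c) via R0 from cites(i,c)
round 1: derive reach(a,e) via R2 from cites(a,e)
round 1: derive reach(b,i) via R2 from cites(b,i)
round 1: derive reach(c,e) via R2 from cites(c,e)
round 1: derive reach(e,b) via R2 from cites(e,b)
round 1: derive reach(e,e) via R2 from cites(e,e)
round 1: derive reach(e,h) via R2 from cites(e,h)
round 1: derive reach(f,a) via R2 from cites(f,a)
round 1: derive reach(h,c) via R2 from cites(h,c)
round 1: derive reach(i,c) via R2 from cites(i,c)
round 2: derive conn(a,b) via R1 from conn(a,e), conn(e,b)
round 2: derive conn(a,h) via R1 from conn(a,e), conn(e,h)
round 2: derive conn(b,c) via R1 from conn(b,i), conn(i,c)
round 2: derive conn(c,b) via R1 from conn(c,e), conn(e,b)
round 2: derive conn(c,h) via R1 from conn(c,e), conn(e,h)
round 2: derive conn(e,c) via R1 from conn(e,h), conn(h,c)
round 2: derive conn(e,i) via R1 from conn(e,b), conn(b,i)
round 2: derive conn(f,e) via R1 from conn(f,a), conn(a,e)
round 2: derive conn(h,e) via R1 from conn(h,c), conn(c,e)
round 2: derive conn(i,e) via R1 from conn(i,c), conn(c,e)
round 2: derive reach(a,b) via R3 from reach(a,e), reach(e,b)
round 2: derive reach(a,h) via R3 from reach(a,e), reach(e,h)
round 2: derive reach(b,c) via R3 from reach(b,i), reach(i,c)
round 2: derive reach(c,b) via R3 from reach(c,e), reach(e,b)
round 2: derive reach(c,h) via R3 from reach(c,e), reach(e,h)
round 2: derive reach(e,c) via R3 from reach(e,h), reach(h,c)
round 2: derive reach(e,i) via R3 from reach(e,b), reach(b,i)
round 2: derive reach(f,e) via R3 from reach(f,a), reach(a,e)
round 2: derive reach(h,e) via R3 from reach(h,c), reach(c,e)
round 2: derive reach(i,e) via R3 from reach(i,c), reach(c,e)
round 3: derive conn(a,c) via R1 from conn(a,b), conn(b,c)
round 3: derive conn(a,i) via R1 from conn(a,b), conn(b,i)
round 3: derive conn(b,b) via R1 from conn(b,c), conn(c,b)
round 3: derive conn(b,e) via R1 from conn(b,c), conn(c,e)
round 3: derive conn(b,h) via R1 from conn(b,c), conn(c,h)
round 3: derive conn(c,c) via R1 from conn(c,b), conn(b,c)
round 3: derive conn(c,i) via R1 from conn(c,b), conn(b,i)
round 3: derive conn(f,b) via R1 from conn(f,a), conn(a,b)
round 3: derive conn(f,c) via R1 from conn(f,e), conn(e,c)
round 3: derive conn(f,h) via R1 from conn(f,a), conn(a,h)
round 3: derive conn(f,i) via R1 from conn(f,e), conn(e,i)
round 3: derive conn(h,b) via R1 from conn(h,c), conn(c,b)
round 3: derive conn(h,h) via R1 from conn(h,c), conn(c,h)
round 3: derive conn(h,i) via R1 from conn(h,e), conn(e,i)
round 3: derive conn(i,b) via R1 from conn(i,c), conn(c,b)
round 3: derive conn(i,h) via R1 from conn(i,c), conn(c,h)
round 3: derive conn(i,i) via R1 from conn(i,e), conn(e,i)
round 3: derive reach(a,c) via R3 from reach(a,b), reach(b,c)
round 3: derive reach(a,i) via R3 from reach(a,b), reach(b,i)
round 3: derive reach(b,b) via R3 from reach(b,c), reach(c,b)
round 3: derive reach(b,e) via R3 from reach(b,c), reach(c,e)
round 3: derive reach(b,h) via R3 from reach(b,c), reach(c,h)
round 3: derive reach(c,c) via R3 from reach(c,b), reach(b,c)
round 3: derive reach(c,i) via R3 from reach(c,b), reach(b,i)
round 3: derive reach(f,b) via R3 from reach(f,a), reach(a,b)
round 3: derive reach(f,c) via R3 from reach(f,e), reach(e,c)
round 3: derive reach(f,h) via R3 from reach(f,a), reach(a,h)
round 3: derive reach(f,i) via R3 from reach(f,e), reach(e,i)
round 3: derive reach(h,b) via R3 from reach(h,c), reach(c,b)
round 3: derive reach(h,h) via R3 from reach(h,c), reach(c,h)
round 3: derive reach(h,i) via R3 from reach(h,e), reach(e,i)
round 3: derive reach(i,b) via R3 from reach(i,c), reach(c,b)
round 3: derive reach(i,h) via R3 from reach(i,c), reach(c,h)
round 3: derive reach(i,i) via R3 from reach(i,e), reach(e,i)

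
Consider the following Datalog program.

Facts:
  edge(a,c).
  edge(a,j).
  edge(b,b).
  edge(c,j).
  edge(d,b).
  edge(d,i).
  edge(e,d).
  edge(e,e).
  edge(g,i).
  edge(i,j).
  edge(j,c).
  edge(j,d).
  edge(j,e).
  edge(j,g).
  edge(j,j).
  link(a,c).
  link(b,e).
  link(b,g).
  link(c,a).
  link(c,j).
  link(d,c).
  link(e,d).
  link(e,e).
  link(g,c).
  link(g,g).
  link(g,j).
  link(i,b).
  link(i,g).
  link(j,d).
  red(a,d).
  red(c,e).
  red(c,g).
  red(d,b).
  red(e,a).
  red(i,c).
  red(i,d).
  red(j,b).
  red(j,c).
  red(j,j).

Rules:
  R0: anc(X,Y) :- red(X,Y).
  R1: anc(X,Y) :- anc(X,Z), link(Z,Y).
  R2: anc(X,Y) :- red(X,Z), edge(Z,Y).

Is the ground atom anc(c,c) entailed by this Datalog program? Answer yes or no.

yes

round 1: derive anc(a,d) via R0 from red(a,d)
round 1: derive anc(c,e) via R0 from red(c,e)
round 1: derive anc(c,g) via R0 from red(c,g)
round 1: derive anc(d,b) via R0 from red(d,b)
round 1: derive anc(e,a) via R0 from red(e,a)
round 1: derive anc(i,c) via R0 from red(i,c)
round 1: derive anc(i,d) via R0 from red(i,d)
round 1: derive anc(j,b) via R0 from red(j,b)
round 1: derive anc(j,c) via R0 from red(j,c)
round 1: derive anc(j,j) via R0 from red(j,j)
round 1: derive anc(a,b) via R2 from red(a,d), edge(d,b)
round 1: derive anc(a,i) via R2 from red(a,d), edge(d,i)
round 1: derive anc(c,d) via R2 from red(c,e), edge(e,d)
round 1: derive anc(c,i) via R2 from red(c,g), edge(g,i)
round 1: derive anc(e,c) via R2 from red(e,a), edge(a,c)
round 1: derive anc(e,j) via R2 from red(e,a), edge(a,j)
round 1: derive anc(i,b) via R2 from red(i,d), edge(d,b)
round 1: derive anc(i,i) via R2 from red(i,d), edge(d,i)
round 1: derive anc(i,j) via R2 from red(i,c), edge(c,j)
round 1: derive anc(j,d) via R2 from red(j,j), edge(j,d)
round 1: derive anc(j,e) via R2 from red(j,j), edge(j,e)
round 1: derive anc(j,g) via R2 from red(j,j), edge(j,g)
round 2: derive anc(a,c) via R1 from anc(a,d), link(d,c)
round 2: derive anc(a,e) via R1 from anc(a,b), link(b,e)
round 2: derive anc(a,g) via R1 from anc(a,b), link(b,g)
round 2: derive anc(c,b) via R1 from anc(c,i), link(i,b)
round 2: derive anc(c,c) via R1 from anc(c,d), link(d,c)
round 2: derive anc(c,j) via R1 from anc(c,g), link(g,j)
round 2: derive anc(d,e) via R1 from anc(d,b), link(b,e)
round 2: derive anc(d,g) via R1 from anc(d,b), link(b,g)
round 2: derive anc(e,d) via R1 from anc(e,j), link(j,d)
round 2: derive anc(i,a) via R1 from anc(i,c), link(c,a)
round 2: derive anc(i,e) via R1 from anc(i,b), link(b,e)
round 2: derive anc(i,g) via R1 from anc(i,b), link(b,g)
round 2: derive anc(j,a) via R1 from anc(j,c), link(c,a)
round 3: derive anc(a,a) via R1 from anc(a,c), link(c,a)
round 3: derive anc(a,j) via R1 from anc(a,c), link(c,j)
round 3: derive anc(c,a) via R1 from anc(c,c), link(c,a)
round 3: derive anc(d,c) via R1 from anc(d,g), link(g,c)
round 3: derive anc(d,d) via R1 from anc(d,e), link(e,d)
round 3: derive anc(d,j) via R1 from anc(d,g), link(g,j)
round 4: derive anc(d,a) via R1 from anc(d,c), link(c,a)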